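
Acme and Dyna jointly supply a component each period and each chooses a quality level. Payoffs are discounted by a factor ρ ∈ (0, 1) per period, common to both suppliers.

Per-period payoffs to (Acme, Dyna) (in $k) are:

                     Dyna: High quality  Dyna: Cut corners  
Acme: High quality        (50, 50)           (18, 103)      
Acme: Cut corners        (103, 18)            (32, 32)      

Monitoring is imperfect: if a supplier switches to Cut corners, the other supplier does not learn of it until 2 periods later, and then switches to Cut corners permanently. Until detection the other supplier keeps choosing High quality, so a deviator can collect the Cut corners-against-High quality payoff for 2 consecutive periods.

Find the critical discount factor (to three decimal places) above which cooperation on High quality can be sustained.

0.864

A deviator earns 103 for 2 periods, then 32 forever; cooperating earns 50 forever. Multiplying the IC by (1−ρ):
50 ≥ 103(1−ρ^2) + 32ρ^2, so 71·ρ^2 ≥ 53 and ρ^2 ≥ 53/71.
ρ ≥ (53/71)^(1/2) ≈ 0.864.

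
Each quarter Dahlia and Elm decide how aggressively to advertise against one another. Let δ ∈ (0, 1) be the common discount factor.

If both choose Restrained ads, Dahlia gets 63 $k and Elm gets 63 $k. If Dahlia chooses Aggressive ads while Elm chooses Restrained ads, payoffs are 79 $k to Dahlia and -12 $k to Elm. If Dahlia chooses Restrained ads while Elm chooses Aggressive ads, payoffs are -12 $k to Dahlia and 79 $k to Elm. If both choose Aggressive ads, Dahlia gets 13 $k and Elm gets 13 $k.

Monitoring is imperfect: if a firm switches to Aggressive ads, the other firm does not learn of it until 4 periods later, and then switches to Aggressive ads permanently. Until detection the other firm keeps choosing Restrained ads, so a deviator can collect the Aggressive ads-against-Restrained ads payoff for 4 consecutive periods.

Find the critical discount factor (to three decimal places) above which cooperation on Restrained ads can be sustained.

0.702

Deviating for the 4 undetected periods gains 79−63 = 16 per period over cooperation, then loses 63−13 = 50 per period forever once punishment starts.
Gain: 16(1 + δ + … + δ^3); loss: 50·δ^4/(1−δ).
No profitable deviation ⇔ 16(1−δ^4) ≤ 50·δ^4, i.e. δ^4 ≥ 16/(16+50) = 8/33.
Hence δ ≥ (8/33)^(1/4) ≈ 0.702.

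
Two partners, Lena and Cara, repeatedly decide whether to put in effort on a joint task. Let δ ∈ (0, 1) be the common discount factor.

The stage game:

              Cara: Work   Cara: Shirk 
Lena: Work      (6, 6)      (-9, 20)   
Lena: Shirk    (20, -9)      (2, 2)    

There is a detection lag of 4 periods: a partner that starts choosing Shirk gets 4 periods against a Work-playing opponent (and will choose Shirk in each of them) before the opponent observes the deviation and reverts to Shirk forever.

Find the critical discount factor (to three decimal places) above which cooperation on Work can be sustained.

Deviating for the 4 undetected periods gains 20−6 = 14 per period over cooperation, then loses 6−2 = 4 per period forever once punishment starts.
Gain: 14(1 + δ + … + δ^3); loss: 4·δ^4/(1−δ).
No profitable deviation ⇔ 14(1−δ^4) ≤ 4·δ^4, i.e. δ^4 ≥ 14/(14+4) = 7/9.
Hence δ ≥ (7/9)^(1/4) ≈ 0.939.

0.939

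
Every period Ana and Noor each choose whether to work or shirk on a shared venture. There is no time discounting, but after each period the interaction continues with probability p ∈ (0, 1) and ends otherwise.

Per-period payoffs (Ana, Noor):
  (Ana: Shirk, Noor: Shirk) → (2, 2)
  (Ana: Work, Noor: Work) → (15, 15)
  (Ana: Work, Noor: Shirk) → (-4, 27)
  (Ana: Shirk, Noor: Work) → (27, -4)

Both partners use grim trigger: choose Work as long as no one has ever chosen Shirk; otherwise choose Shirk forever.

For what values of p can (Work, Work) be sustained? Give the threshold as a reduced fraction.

12/25

With no time discounting, the continuation probability p plays the role of the discount factor.
Grim-trigger IC: 15/(1−p) ≥ 27 + 2p/(1−p) ⇒ p ≥ (27−15)/(27−2) = 12/25.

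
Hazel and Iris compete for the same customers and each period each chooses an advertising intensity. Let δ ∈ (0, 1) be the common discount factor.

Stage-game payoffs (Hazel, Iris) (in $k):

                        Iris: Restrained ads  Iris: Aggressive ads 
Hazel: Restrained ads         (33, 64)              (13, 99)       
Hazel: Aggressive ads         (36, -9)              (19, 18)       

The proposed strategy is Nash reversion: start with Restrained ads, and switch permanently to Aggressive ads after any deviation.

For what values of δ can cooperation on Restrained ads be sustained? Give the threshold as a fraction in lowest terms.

35/81

Hazel's threshold: (36−33)/(36−19) = 3/17.
Iris's threshold: (99−64)/(99−18) = 35/81.
3/17 < 35/81, so Iris binds and δ* = 35/81.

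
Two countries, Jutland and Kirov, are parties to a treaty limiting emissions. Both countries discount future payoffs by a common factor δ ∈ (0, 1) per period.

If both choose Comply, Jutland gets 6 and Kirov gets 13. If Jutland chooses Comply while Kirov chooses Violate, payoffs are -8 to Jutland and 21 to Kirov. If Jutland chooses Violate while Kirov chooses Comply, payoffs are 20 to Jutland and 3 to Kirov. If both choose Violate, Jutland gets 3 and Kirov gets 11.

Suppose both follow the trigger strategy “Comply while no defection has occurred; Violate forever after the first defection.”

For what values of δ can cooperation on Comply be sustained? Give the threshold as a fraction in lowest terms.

14/17

Jutland's threshold: (20−6)/(20−3) = 14/17.
Kirov's threshold: (21−13)/(21−11) = 4/5.
14/17 > 4/5, so Jutland binds and δ* = 14/17.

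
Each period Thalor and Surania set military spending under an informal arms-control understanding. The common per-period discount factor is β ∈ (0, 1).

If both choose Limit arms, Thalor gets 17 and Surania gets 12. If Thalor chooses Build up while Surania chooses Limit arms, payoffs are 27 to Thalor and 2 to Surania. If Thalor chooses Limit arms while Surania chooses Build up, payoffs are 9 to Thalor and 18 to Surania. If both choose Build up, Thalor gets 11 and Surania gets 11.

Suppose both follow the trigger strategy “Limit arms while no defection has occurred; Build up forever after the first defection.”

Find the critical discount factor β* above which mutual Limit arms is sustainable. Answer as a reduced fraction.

6/7

Thalor: cooperation gives 17 each period; deviation gives 27 once then 11 forever.
  17/(1−β) ≥ 27 + 11β/(1−β) ⇒ β ≥ 10/16 = 5/8.
Surania: cooperation gives 12 each period; deviation gives 18 once then 11 forever.
  β ≥ 6/7.
Both must hold, so the binding constraint is Surania's: β ≥ 6/7.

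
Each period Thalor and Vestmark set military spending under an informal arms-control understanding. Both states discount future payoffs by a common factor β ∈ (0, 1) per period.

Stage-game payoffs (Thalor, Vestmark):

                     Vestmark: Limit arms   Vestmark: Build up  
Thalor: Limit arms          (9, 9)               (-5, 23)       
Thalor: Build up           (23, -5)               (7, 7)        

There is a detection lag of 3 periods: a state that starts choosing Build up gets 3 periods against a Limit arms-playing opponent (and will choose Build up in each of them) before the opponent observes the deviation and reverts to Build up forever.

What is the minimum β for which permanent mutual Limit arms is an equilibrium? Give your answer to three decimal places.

The best deviation is to choose Build up for all 3 undetected periods, earning 23 each, then 7 forever once detected.
Deviation value: 23(1−β^3)/(1−β) + 7β^3/(1−β); cooperation value: 9/(1−β).
IC: 9 ≥ 23(1−β^3) + 7β^3 = 23 − 16β^3.
So β^3 ≥ 14/16 = 7/8, giving β ≥ (7/8)^(1/3) ≈ 0.956.

0.956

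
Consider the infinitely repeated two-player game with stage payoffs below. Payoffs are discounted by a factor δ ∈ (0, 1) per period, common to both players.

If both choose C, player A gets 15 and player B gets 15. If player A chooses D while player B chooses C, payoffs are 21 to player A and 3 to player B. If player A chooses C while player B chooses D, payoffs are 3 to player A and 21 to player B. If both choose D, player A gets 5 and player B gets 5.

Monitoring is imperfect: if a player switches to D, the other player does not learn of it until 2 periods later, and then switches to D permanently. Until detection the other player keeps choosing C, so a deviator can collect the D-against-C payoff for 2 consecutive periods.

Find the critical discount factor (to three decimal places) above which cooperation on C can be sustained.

Deviating for the 2 undetected periods gains 21−15 = 6 per period over cooperation, then loses 15−5 = 10 per period forever once punishment starts.
Gain: 6(1 + δ + … + δ^1); loss: 10·δ^2/(1−δ).
No profitable deviation ⇔ 6(1−δ^2) ≤ 10·δ^2, i.e. δ^2 ≥ 6/(6+10) = 3/8.
Hence δ ≥ (3/8)^(1/2) ≈ 0.612.

0.612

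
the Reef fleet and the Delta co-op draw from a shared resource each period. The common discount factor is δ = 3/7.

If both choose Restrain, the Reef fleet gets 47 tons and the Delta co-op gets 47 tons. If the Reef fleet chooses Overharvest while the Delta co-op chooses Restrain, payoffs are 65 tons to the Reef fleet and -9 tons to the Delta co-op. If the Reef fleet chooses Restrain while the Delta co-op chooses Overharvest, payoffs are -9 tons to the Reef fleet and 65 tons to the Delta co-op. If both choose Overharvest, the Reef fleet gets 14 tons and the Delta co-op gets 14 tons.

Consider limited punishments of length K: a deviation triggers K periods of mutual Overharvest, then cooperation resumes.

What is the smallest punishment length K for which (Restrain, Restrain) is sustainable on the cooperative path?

No profitable deviation requires (47−14)(δ+…+δ^K) ≥ 65−47, i.e. δ+…+δ^K ≥ 6/11 ≈ 0.5455.
With δ = 3/7, the partial sums are K=1: 0.4286, K=2: 0.6122.
K = 2 is the first length at which the sum reaches 0.5455.

2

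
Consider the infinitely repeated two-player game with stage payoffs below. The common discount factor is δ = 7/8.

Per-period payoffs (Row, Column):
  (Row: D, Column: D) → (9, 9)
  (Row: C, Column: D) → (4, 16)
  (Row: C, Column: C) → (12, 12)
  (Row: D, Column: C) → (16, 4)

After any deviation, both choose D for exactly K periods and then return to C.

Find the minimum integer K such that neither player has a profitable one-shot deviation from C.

2

No profitable deviation requires (12−9)(δ+…+δ^K) ≥ 16−12, i.e. δ+…+δ^K ≥ 4/3 ≈ 1.3333.
With δ = 7/8, the partial sums are K=1: 0.8750, K=2: 1.6406.
K = 2 is the first length at which the sum reaches 1.3333.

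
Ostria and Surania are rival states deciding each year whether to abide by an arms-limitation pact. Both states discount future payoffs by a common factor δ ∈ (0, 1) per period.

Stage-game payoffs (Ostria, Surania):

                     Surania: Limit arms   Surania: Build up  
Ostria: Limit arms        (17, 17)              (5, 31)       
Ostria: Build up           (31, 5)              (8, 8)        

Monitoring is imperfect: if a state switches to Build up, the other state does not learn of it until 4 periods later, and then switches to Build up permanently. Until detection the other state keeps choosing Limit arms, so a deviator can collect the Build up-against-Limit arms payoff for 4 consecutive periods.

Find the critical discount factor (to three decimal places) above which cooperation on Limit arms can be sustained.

0.883

The best deviation is to choose Build up for all 4 undetected periods, earning 31 each, then 8 forever once detected.
Deviation value: 31(1−δ^4)/(1−δ) + 8δ^4/(1−δ); cooperation value: 17/(1−δ).
IC: 17 ≥ 31(1−δ^4) + 8δ^4 = 31 − 23δ^4.
So δ^4 ≥ 14/23, giving δ ≥ (14/23)^(1/4) ≈ 0.883.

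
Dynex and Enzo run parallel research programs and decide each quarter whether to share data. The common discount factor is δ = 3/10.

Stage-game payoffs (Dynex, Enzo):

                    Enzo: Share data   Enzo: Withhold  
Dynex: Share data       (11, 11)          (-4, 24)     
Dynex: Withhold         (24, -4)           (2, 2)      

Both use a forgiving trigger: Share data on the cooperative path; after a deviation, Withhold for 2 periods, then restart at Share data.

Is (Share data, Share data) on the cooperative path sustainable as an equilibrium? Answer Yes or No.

No

Comparing payoff streams over the 3 periods until play realigns: cooperate → 11(1+δ+…+δ^2); deviate → 24 + 2(δ+…+δ^2).
Cooperation is sustained iff (11−2)(δ+…+δ^2) ≥ 24−11.
δ+…+δ^2 = 3/10·(1−(3/10)^2)/(1−3/10) = 0.3900, and (24−11)/(11−2) = 1.4444.
0.3900 < 1.4444, so cooperation is not sustainable.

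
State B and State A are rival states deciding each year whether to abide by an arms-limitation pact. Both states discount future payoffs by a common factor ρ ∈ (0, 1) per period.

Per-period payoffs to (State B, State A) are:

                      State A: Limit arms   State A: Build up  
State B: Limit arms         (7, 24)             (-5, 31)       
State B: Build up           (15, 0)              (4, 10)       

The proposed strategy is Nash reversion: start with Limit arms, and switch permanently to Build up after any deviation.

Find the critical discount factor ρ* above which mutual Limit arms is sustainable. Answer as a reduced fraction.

For State B: deviation gain 15−7 = 8, per-period punishment loss 7−4 = 3. IC gives ρ ≥ 8/11.
For State A: gain 7, loss 14 per period, so ρ ≥ 7/21 = 1/3.
The tighter constraint is State B's, so cooperation needs ρ ≥ 8/11.

8/11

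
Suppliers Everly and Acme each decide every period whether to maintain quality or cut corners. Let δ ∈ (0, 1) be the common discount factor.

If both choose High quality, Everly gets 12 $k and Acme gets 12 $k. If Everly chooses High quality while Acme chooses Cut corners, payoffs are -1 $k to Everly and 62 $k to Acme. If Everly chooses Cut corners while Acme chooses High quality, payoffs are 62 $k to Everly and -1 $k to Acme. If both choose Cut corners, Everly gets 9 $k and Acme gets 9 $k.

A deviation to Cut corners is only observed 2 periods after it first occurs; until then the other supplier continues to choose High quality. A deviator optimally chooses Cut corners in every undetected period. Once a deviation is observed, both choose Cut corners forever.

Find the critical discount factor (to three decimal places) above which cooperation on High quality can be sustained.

A deviator earns 62 for 2 periods, then 9 forever; cooperating earns 12 forever. Multiplying the IC by (1−δ):
12 ≥ 62(1−δ^2) + 9δ^2, so 53·δ^2 ≥ 50 and δ^2 ≥ 50/53.
δ ≥ (50/53)^(1/2) ≈ 0.971.

0.971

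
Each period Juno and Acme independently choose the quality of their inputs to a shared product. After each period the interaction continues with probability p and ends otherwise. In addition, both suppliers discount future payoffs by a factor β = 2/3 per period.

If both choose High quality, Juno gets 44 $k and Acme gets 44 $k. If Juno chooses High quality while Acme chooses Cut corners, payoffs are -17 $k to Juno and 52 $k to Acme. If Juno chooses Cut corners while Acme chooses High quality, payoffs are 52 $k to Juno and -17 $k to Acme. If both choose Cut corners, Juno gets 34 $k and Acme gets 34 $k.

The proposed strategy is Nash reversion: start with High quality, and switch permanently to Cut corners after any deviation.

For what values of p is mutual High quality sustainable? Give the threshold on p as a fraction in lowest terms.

With continuation probability p and discount β, the effective per-period discount factor is βp.
Grim-trigger IC: βp ≥ (52−44)/(52−34) = 4/9.
So p ≥ (4/9)/(2/3) = 2/3.

2/3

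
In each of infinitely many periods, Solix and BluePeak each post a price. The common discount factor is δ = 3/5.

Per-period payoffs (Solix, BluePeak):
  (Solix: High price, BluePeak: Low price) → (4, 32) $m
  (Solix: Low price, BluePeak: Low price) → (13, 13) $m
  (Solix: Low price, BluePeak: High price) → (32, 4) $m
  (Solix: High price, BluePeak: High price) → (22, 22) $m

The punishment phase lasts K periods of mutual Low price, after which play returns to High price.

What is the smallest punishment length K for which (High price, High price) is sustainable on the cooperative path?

3

IC: δ(1−δ^K)/(1−δ) ≥ (32−22)/(22−13) = 10/9.
With δ = 3/5: need 1 − δ^K ≥ 10/9·(1−3/5)/(3/5), i.e. δ^K ≤ 0.2593.
Since (3/5)^2 = 0.3600 and (3/5)^3 = 0.2160, the smallest such K is 3.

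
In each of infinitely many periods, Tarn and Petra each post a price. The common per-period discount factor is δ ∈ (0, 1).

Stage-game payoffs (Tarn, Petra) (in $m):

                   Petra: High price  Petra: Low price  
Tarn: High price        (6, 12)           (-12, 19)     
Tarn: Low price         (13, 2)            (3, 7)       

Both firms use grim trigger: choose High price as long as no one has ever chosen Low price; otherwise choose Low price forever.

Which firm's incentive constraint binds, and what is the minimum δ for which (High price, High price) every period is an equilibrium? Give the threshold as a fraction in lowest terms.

For Tarn: deviation gain 13−6 = 7, per-period punishment loss 6−3 = 3. IC gives δ ≥ 7/10.
For Petra: gain 7, loss 5 per period, so δ ≥ 7/12.
The tighter constraint is Tarn's, so cooperation needs δ ≥ 7/10.

Tarn; δ ≥ 7/10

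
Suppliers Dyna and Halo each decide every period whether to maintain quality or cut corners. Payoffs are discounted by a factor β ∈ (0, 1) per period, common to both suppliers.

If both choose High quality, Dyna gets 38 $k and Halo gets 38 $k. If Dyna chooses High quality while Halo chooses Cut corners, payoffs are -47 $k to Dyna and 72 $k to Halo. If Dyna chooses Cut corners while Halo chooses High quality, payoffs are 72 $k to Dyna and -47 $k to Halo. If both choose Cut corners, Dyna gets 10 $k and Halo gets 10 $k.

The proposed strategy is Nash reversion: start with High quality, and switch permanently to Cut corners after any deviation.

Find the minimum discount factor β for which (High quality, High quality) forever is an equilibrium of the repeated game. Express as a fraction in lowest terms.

One-period gain from deviating is 72 − 38 = 34. The loss is 38 − 10 = 28 in every subsequent period, with present value 28·β/(1−β).
Deviation is unprofitable when 28·β/(1−β) ≥ 34, i.e. β/(1−β) ≥ 17/14.
Equivalently β ≥ 34/(34+28) = 17/31.

17/31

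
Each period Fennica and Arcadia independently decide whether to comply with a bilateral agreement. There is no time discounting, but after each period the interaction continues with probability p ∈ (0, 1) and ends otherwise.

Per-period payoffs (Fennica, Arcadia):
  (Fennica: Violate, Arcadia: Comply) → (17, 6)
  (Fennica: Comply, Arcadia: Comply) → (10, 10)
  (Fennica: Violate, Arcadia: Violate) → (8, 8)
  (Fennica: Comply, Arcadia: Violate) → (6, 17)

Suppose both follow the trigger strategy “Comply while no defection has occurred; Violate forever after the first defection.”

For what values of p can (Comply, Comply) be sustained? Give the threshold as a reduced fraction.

Expected cooperation value is 10 + p·10 + p²·10 + … = 10/(1−p); deviation gives 17 + p·8/(1−p).
10 ≥ 17(1−p) + 8p ⇒ 9p ≥ 7 ⇒ p ≥ 7/9.

7/9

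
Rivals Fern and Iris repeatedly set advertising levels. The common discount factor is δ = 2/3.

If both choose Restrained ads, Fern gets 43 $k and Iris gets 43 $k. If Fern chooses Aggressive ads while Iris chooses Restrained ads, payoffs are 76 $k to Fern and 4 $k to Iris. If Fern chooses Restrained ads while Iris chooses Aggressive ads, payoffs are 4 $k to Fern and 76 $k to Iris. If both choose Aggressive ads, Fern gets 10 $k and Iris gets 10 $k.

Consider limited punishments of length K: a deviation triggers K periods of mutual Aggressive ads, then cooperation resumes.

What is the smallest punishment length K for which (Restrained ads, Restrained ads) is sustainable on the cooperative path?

IC: δ(1−δ^K)/(1−δ) ≥ (76−43)/(43−10) = 1.
With δ = 2/3: need 1 − δ^K ≥ 1·(1−2/3)/(2/3), i.e. δ^K ≤ 0.5000.
Since (2/3)^1 = 0.6667 and (2/3)^2 = 0.4444, the smallest such K is 2.

2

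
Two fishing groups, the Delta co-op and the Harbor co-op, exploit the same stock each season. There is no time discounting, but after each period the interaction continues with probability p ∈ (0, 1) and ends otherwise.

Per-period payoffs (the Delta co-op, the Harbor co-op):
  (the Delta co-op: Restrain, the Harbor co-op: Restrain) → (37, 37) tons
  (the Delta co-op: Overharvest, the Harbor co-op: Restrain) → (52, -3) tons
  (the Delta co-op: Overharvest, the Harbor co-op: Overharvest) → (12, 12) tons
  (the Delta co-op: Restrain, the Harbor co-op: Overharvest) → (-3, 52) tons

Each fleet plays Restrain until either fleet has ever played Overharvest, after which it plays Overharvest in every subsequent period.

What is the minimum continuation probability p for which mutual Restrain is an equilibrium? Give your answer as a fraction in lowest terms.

3/8

With no time discounting, the continuation probability p plays the role of the discount factor.
Grim-trigger IC: 37/(1−p) ≥ 52 + 12p/(1−p) ⇒ p ≥ (52−37)/(52−12) = 3/8.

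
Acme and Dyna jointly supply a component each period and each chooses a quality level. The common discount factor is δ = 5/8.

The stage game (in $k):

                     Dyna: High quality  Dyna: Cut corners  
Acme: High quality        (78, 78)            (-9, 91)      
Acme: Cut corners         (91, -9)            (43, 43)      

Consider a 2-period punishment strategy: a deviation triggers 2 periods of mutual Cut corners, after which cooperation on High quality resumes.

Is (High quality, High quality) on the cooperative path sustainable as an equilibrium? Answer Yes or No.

Yes

IC: δ+…+δ^2 ≥ (91−78)/(78−43) = 13/35.
At δ = 5/8: partial sum = 1.0156 ≥ 0.3714. Cooperation sustainable.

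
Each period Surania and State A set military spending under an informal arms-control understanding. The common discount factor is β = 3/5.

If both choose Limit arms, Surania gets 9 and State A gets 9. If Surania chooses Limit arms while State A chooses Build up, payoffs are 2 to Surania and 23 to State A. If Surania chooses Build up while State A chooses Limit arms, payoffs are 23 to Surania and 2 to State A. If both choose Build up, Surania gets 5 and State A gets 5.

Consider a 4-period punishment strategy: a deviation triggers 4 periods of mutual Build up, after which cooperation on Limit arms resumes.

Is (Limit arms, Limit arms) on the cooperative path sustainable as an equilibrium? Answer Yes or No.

Comparing payoff streams over the 5 periods until play realigns: cooperate → 9(1+β+…+β^4); deviate → 23 + 5(β+…+β^4).
Cooperation is sustained iff (9−5)(β+…+β^4) ≥ 23−9.
β+…+β^4 = 3/5·(1−(3/5)^4)/(1−3/5) = 1.3056, and (23−9)/(9−5) = 3.5000.
1.3056 < 3.5000, so cooperation is not sustainable.

No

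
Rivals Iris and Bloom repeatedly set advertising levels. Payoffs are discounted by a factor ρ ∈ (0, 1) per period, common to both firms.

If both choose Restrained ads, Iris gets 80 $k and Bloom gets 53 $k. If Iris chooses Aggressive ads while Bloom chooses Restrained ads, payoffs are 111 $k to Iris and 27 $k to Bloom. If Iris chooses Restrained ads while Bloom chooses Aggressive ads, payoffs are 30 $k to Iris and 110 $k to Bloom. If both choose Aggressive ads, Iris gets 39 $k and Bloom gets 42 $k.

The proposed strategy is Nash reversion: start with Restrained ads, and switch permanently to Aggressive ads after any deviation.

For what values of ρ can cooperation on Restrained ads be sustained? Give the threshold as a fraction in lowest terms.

57/68

For Iris: deviation gain 111−80 = 31, per-period punishment loss 80−39 = 41. IC gives ρ ≥ 31/72.
For Bloom: gain 57, loss 11 per period, so ρ ≥ 57/68.
The tighter constraint is Bloom's, so cooperation needs ρ ≥ 57/68.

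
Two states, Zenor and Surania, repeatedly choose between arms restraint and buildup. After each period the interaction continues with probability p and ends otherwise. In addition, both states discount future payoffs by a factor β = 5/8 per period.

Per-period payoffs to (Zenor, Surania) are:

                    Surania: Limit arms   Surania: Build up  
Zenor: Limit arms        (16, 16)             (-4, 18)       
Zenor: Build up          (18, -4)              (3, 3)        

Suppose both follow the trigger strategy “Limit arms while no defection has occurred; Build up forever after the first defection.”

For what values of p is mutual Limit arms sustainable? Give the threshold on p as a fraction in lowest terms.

16/75

Expected continuation weight on next period's payoff is β·p = 5/8·p, which plays the role of the discount factor.
Cooperation requires 5/8·p ≥ (18−16)/(18−3) = 2/15, hence p ≥ 16/75.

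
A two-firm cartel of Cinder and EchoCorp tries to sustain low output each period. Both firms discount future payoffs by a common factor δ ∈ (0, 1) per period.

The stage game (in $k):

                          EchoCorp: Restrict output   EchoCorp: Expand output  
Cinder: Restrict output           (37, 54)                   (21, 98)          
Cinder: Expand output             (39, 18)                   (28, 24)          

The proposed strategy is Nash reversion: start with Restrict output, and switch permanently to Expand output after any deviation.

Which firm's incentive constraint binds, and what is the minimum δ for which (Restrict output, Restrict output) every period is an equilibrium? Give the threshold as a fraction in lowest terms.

EchoCorp; δ ≥ 22/37

Cinder: cooperation gives 37 each period; deviation gives 39 once then 28 forever.
  37/(1−δ) ≥ 39 + 28δ/(1−δ) ⇒ δ ≥ 2/11.
EchoCorp: cooperation gives 54 each period; deviation gives 98 once then 24 forever.
  δ ≥ 44/74 = 22/37.
Both must hold, so the binding constraint is EchoCorp's: δ ≥ 22/37.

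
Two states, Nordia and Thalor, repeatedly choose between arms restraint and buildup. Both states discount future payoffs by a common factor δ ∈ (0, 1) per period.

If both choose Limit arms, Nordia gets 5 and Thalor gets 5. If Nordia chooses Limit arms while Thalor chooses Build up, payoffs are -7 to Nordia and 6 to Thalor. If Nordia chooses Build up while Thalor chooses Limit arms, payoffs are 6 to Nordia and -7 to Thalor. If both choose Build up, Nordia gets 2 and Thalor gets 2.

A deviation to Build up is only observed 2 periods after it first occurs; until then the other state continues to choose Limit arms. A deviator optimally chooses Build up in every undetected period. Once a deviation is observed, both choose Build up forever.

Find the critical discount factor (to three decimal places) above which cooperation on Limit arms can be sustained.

Deviating for the 2 undetected periods gains 6−5 = 1 per period over cooperation, then loses 5−2 = 3 per period forever once punishment starts.
Gain: 1(1 + δ + … + δ^1); loss: 3·δ^2/(1−δ).
No profitable deviation ⇔ 1(1−δ^2) ≤ 3·δ^2, i.e. δ^2 ≥ 1/(1+3) = 1/4.
Hence δ ≥ (1/4)^(1/2) ≈ 0.500.

0.500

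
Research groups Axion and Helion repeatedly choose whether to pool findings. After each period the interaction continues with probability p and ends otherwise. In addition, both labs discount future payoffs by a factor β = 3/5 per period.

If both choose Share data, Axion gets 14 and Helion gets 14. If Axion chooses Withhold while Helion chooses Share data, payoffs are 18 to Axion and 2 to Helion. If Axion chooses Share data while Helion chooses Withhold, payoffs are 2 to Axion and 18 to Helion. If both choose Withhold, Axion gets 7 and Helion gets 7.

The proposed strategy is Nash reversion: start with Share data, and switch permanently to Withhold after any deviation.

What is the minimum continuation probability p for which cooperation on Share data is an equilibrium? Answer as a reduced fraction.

20/33

With continuation probability p and discount β, the effective per-period discount factor is βp.
Grim-trigger IC: βp ≥ (18−14)/(18−7) = 4/11.
So p ≥ (4/11)/(3/5) = 20/33.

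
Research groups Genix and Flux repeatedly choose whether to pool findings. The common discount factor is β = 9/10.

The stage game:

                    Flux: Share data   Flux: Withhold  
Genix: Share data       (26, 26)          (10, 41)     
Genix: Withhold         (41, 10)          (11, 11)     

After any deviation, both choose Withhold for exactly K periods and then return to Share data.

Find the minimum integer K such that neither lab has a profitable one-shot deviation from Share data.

2

No profitable deviation requires (26−11)(β+…+β^K) ≥ 41−26, i.e. β+…+β^K ≥ 1 ≈ 1.0000.
With β = 9/10, the partial sums are K=1: 0.9000, K=2: 1.7100.
K = 2 is the first length at which the sum reaches 1.0000.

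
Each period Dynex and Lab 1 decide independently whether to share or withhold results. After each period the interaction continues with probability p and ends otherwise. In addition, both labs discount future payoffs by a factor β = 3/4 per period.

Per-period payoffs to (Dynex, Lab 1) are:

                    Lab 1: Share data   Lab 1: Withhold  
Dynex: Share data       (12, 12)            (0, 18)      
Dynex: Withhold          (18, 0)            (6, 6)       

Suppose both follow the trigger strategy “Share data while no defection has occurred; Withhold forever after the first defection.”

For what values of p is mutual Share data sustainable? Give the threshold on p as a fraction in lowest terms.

2/3

Expected continuation weight on next period's payoff is β·p = 3/4·p, which plays the role of the discount factor.
Cooperation requires 3/4·p ≥ (18−12)/(18−6) = 1/2, hence p ≥ 2/3.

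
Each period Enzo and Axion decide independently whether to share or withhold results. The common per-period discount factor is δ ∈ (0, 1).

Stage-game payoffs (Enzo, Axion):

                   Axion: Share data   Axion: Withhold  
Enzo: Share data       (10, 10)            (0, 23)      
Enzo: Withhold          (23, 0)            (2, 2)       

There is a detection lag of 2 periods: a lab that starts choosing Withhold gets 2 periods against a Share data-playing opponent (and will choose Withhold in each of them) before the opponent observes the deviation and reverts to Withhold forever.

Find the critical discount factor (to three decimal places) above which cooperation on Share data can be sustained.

0.787

A deviator earns 23 for 2 periods, then 2 forever; cooperating earns 10 forever. Multiplying the IC by (1−δ):
10 ≥ 23(1−δ^2) + 2δ^2, so 21·δ^2 ≥ 13 and δ^2 ≥ 13/21.
δ ≥ (13/21)^(1/2) ≈ 0.787.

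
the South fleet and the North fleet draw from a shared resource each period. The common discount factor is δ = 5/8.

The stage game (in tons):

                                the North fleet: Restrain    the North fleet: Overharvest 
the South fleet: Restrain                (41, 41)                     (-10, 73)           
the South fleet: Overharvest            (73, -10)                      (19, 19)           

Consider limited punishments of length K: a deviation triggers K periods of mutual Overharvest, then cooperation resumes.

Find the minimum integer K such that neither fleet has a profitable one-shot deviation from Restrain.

5

No profitable deviation requires (41−19)(δ+…+δ^K) ≥ 73−41, i.e. δ+…+δ^K ≥ 16/11 ≈ 1.4545.
With δ = 5/8, the partial sums are K=1: 0.6250, K=2: 1.0156, K=3: 1.2598, K=4: 1.4124, K=5: 1.5077.
K = 5 is the first length at which the sum reaches 1.4545.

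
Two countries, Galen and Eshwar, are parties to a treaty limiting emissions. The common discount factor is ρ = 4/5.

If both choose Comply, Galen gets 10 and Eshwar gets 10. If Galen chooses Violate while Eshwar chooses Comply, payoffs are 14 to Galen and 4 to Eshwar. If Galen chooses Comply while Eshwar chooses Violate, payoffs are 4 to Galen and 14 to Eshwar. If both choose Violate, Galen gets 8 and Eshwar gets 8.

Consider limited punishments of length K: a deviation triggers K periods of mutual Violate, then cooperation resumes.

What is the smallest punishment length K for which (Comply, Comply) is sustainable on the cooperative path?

Need Σ_{k=1}^{K} ρ^k ≥ (14−10)/(10−8) = 2.0000 at ρ = 4/5.
At K = 3 the sum is 1.9520 < 2.0000; at K = 4 it is 2.3616 ≥ 2.0000.
So the minimum punishment length is K = 4.

4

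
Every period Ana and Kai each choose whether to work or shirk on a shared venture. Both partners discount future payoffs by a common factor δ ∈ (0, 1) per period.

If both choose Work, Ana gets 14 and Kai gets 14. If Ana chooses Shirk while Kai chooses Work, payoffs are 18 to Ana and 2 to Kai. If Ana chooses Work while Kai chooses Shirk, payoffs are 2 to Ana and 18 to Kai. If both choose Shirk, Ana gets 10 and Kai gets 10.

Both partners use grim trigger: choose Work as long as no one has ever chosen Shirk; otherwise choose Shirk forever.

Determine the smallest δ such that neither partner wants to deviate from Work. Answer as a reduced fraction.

14/(1−δ) ≥ 18 + 10δ/(1−δ)
14 ≥ 18 − 8δ
δ ≥ 4/8 = 1/2.

1/2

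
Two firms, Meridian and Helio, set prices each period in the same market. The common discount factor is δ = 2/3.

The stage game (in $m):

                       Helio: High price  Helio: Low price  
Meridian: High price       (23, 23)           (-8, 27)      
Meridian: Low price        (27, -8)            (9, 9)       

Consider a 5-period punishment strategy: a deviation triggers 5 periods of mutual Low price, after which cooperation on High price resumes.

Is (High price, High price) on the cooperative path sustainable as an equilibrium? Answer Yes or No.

IC: δ+…+δ^5 ≥ (27−23)/(23−9) = 2/7.
At δ = 2/3: partial sum = 1.7366 ≥ 0.2857. Cooperation sustainable.

Yes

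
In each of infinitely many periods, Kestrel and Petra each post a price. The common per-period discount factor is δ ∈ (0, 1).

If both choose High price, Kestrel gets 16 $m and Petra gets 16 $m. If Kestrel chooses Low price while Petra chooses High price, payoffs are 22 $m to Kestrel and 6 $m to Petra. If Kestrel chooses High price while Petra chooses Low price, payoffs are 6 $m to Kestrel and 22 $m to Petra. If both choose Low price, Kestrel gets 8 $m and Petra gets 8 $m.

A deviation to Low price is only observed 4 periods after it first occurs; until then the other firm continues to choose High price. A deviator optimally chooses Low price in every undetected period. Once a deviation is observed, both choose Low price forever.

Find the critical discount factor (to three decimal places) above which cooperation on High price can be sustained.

A deviator earns 22 for 4 periods, then 8 forever; cooperating earns 16 forever. Multiplying the IC by (1−δ):
16 ≥ 22(1−δ^4) + 8δ^4, so 14·δ^4 ≥ 6 and δ^4 ≥ 3/7.
δ ≥ (3/7)^(1/4) ≈ 0.809.

0.809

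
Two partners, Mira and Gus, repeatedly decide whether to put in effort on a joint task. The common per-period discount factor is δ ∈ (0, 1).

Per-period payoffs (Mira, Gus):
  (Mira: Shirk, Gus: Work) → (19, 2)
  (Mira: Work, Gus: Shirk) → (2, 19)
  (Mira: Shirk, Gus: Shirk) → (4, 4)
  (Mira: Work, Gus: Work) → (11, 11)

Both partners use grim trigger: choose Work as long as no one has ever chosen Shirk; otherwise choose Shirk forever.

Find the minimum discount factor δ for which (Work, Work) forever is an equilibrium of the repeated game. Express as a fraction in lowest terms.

8/15

Cooperation forever yields 11 each period: 11/(1−δ).
Deviating yields 19 once, then 4 forever: 19 + 4δ/(1−δ).
No profitable deviation requires 11/(1−δ) ≥ 19 + 4δ/(1−δ).
Multiplying by (1−δ): 11 ≥ 19(1−δ) + 4δ = 19 − 15δ.
So 15δ ≥ 8, i.e. δ ≥ 8/15.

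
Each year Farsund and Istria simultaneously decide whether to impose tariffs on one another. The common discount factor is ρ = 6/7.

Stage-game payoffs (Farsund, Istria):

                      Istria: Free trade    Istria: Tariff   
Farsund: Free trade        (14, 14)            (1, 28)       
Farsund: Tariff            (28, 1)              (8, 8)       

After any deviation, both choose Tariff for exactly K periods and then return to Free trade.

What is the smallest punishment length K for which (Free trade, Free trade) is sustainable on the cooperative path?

4

Need Σ_{k=1}^{K} ρ^k ≥ (28−14)/(14−8) = 2.3333 at ρ = 6/7.
At K = 3 the sum is 2.2216 < 2.3333; at K = 4 it is 2.7613 ≥ 2.3333.
So the minimum punishment length is K = 4.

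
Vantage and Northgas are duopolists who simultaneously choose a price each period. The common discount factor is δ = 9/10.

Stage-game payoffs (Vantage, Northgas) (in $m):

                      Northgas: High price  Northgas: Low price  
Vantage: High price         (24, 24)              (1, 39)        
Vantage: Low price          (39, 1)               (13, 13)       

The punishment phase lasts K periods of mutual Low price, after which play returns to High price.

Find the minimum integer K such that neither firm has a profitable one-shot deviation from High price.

Need Σ_{k=1}^{K} δ^k ≥ (39−24)/(24−13) = 1.3636 at δ = 9/10.
At K = 1 the sum is 0.9000 < 1.3636; at K = 2 it is 1.7100 ≥ 1.3636.
So the minimum punishment length is K = 2.

2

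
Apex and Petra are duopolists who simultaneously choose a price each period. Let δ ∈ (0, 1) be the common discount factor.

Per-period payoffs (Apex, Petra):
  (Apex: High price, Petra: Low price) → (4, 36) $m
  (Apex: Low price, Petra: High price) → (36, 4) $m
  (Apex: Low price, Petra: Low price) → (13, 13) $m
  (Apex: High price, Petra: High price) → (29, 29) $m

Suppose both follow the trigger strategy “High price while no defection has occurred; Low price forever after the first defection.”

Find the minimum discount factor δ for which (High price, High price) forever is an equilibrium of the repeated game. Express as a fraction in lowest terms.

7/23

Under grim trigger the critical discount factor is (T−C)/(T−P) with T = 36, C = 29, P = 13.
δ* = (36−29)/(36−13) = 7/23.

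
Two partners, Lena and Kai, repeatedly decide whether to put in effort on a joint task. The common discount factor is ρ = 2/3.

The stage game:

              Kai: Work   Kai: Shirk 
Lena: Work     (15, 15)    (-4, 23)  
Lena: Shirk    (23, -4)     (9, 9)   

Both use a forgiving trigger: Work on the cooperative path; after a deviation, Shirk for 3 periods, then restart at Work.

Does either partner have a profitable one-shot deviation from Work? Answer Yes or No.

No

A one-shot deviation gives 23 now, then 9 for 3 periods, then back to 15.
Gain from deviating: (23−15) today; loss: (15−9) in each of the next 3 periods.
No-deviation condition: (15−9)(ρ+…+ρ^3) ≥ 23−15, i.e. ρ+…+ρ^3 ≥ 4/3.
At ρ = 2/3: ρ+…+ρ^3 = 1.4074 ≥ 1.3333.
So cooperation is sustainable.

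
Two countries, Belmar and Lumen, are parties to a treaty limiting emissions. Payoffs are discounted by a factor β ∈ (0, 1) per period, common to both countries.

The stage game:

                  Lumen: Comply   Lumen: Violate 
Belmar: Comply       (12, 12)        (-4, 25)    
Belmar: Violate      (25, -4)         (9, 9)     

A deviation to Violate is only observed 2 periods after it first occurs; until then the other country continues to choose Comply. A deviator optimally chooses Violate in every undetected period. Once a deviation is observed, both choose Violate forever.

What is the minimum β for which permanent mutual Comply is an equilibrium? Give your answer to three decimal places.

A deviator earns 25 for 2 periods, then 9 forever; cooperating earns 12 forever. Multiplying the IC by (1−β):
12 ≥ 25(1−β^2) + 9β^2, so 16·β^2 ≥ 13 and β^2 ≥ 13/16.
β ≥ (13/16)^(1/2) ≈ 0.901.

0.901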